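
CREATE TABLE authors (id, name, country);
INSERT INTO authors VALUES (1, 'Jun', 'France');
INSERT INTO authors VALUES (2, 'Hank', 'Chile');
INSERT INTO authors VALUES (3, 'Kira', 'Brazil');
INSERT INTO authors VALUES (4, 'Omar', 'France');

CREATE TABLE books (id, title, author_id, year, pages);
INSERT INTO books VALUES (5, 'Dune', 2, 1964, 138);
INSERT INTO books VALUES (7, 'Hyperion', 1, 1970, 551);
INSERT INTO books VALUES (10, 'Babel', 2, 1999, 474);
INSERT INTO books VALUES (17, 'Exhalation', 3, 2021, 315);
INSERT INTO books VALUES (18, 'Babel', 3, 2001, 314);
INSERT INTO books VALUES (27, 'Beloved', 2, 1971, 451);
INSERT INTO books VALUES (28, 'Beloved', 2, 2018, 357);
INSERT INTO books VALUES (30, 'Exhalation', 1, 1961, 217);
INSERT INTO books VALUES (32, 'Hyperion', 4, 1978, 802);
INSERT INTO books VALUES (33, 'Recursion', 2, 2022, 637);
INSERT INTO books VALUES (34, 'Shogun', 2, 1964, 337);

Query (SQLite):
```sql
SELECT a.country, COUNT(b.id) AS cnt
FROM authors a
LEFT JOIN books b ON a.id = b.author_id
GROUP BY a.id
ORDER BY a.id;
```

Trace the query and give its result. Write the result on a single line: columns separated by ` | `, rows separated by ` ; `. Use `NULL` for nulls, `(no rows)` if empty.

France | 2 ; Chile | 6 ; Brazil | 2 ; France | 1

LEFT JOIN keeps every authors row; unmatched ones get NULL for books columns.
Group by authors.id and compute COUNT(b.id). COUNT(col) of an all-NULL group is 0.
  1: ids {7, 30} → COUNT(b.id)=2
  2: ids {5, 10, 27, 28, 33, 34} → COUNT(b.id)=6
  3: ids {17, 18} → COUNT(b.id)=2
  4: ids {32} → COUNT(b.id)=1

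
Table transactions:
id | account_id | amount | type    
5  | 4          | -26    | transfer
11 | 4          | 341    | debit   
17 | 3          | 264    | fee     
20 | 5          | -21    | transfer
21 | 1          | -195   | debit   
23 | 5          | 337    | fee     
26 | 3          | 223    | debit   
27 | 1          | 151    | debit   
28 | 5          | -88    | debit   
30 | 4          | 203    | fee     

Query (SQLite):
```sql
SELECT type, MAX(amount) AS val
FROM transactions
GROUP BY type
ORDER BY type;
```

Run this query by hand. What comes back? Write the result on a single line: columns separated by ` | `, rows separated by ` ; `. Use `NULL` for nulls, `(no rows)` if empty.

Partition transactions by type; compute MAX(amount) within each group.
  debit: ids {11, 21, 26, 27, 28} → MAX(amount)=341
  fee: ids {17, 23, 30} → MAX(amount)=337
  transfer: ids {5, 20} → MAX(amount)=-21

debit | 341 ; fee | 337 ; transfer | -21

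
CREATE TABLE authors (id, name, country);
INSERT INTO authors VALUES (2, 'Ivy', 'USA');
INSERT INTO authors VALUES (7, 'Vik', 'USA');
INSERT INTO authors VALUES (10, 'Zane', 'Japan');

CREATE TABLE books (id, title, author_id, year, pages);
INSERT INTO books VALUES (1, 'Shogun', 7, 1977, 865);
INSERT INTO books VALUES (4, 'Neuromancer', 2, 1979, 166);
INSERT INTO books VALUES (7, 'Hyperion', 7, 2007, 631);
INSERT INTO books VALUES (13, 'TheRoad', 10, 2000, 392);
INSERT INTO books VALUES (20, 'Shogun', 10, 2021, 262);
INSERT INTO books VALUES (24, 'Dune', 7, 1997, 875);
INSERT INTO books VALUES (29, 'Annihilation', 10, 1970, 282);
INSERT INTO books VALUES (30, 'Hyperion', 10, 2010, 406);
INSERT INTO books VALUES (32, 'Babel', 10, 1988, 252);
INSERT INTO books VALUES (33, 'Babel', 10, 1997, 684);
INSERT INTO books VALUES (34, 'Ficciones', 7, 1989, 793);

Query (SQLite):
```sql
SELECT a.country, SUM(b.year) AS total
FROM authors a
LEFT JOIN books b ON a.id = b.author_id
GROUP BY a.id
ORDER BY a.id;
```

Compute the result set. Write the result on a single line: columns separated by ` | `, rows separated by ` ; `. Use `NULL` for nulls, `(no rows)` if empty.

USA | 1979 ; USA | 7970 ; Japan | 11986

LEFT JOIN keeps every authors row; unmatched ones get NULL for books columns.
Group by authors.id and compute SUM(b.year). SUM over an all-NULL group is NULL.
  2: ids {4} → SUM(b.year)=1979
  7: ids {1, 7, 24, 34} → SUM(b.year)=7970
  10: ids {13, 20, 29, 30, 32, 33} → SUM(b.year)=11986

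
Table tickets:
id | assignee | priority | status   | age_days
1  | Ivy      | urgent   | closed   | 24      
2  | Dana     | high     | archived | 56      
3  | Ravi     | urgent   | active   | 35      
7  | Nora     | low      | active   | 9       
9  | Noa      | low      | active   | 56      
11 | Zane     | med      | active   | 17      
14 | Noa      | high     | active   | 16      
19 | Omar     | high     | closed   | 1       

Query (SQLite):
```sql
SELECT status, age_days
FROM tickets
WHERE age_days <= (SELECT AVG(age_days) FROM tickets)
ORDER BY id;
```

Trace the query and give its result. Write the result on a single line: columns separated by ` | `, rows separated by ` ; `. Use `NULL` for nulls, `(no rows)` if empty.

closed | 24 ; active | 9 ; active | 17 ; active | 16 ; closed | 1

Scalar subquery: AVG(age_days) over all tickets rows = 26.75.
Keep rows where age_days <= that value.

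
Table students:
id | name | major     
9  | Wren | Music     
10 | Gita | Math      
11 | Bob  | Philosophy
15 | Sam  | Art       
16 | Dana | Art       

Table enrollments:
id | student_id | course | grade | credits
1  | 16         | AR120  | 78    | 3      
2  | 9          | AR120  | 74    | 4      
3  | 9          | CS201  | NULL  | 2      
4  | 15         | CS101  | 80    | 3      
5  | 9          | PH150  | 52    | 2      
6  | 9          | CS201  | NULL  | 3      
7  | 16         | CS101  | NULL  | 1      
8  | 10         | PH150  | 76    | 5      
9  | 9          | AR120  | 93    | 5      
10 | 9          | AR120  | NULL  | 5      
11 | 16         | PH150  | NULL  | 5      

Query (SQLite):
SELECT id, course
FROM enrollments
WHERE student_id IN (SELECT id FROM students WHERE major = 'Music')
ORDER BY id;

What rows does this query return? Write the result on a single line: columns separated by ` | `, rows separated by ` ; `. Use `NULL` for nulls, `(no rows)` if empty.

Inner query: students.id where major = 'Music'.
Outer: keep enrollments rows whose student_id is in that set.
Inner query → {9}

2 | AR120 ; 3 | CS201 ; 5 | PH150 ; 6 | CS201 ; 9 | AR120 ; 10 | AR120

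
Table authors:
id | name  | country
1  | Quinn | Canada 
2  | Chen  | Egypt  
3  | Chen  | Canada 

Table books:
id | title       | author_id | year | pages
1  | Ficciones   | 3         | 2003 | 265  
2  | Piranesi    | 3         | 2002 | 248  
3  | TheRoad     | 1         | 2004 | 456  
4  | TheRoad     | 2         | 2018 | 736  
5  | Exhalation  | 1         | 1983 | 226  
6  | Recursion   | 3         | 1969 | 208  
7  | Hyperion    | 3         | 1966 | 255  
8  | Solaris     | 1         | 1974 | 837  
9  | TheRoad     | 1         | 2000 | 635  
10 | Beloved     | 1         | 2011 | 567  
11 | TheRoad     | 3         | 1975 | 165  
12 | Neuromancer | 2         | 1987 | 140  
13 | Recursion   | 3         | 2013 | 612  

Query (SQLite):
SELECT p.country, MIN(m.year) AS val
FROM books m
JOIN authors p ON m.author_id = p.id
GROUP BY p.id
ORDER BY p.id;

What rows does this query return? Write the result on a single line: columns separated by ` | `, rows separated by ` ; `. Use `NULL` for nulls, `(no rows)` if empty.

Canada | 1974 ; Egypt | 1987 ; Canada | 1966

Join each books row to its authors via author_id.
Group joined rows by authors.id; compute MIN(m.year) per group.
  1: ids {3, 5, 8, 9, 10} → MIN(m.year)=1974
  2: ids {4, 12} → MIN(m.year)=1987
  3: ids {1, 2, 6, 7, 11, 13} → MIN(m.year)=1966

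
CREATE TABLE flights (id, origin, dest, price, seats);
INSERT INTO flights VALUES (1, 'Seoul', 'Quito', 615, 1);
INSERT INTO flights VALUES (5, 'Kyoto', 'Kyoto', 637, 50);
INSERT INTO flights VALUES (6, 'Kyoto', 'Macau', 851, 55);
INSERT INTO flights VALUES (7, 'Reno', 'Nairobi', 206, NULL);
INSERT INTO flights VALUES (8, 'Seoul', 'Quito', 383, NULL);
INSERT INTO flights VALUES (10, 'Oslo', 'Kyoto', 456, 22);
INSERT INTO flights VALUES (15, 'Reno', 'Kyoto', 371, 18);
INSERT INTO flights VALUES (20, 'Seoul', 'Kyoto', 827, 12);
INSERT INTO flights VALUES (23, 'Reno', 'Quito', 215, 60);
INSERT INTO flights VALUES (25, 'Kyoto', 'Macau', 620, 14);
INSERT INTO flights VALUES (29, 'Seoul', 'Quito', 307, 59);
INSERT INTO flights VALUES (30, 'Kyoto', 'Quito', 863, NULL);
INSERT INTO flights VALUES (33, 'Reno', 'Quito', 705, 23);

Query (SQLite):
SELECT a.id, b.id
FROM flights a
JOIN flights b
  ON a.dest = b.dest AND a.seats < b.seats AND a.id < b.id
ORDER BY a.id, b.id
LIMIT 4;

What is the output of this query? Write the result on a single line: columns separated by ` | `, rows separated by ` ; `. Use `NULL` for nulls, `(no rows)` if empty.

1 | 23 ; 1 | 29 ; 1 | 33

Pairs (a,b) with same dest, a.seats < b.seats, a.id < b.id.
dest groups: Kyoto:{5,10,15,20} Macau:{6,25} Nairobi:{7} Quito:{1,8,23,29,30,33}
Ordered by (a.id, b.id); first 4.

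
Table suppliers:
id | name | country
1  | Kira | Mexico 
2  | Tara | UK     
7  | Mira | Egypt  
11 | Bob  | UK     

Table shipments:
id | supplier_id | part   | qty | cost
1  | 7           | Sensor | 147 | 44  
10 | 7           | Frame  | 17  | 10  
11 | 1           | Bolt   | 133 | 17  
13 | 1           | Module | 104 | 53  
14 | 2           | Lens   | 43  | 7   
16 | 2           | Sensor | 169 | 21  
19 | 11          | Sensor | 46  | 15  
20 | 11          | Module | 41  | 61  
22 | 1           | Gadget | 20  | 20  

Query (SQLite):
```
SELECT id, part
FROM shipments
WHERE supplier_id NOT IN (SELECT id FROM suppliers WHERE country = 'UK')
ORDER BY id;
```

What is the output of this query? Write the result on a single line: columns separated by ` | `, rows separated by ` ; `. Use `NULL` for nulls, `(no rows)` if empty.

Inner query: suppliers.id where country = 'UK'.
Outer: keep shipments rows whose supplier_id is not in that set.
Inner query → {2, 11}

1 | Sensor ; 10 | Frame ; 11 | Bolt ; 13 | Module ; 22 | Gadget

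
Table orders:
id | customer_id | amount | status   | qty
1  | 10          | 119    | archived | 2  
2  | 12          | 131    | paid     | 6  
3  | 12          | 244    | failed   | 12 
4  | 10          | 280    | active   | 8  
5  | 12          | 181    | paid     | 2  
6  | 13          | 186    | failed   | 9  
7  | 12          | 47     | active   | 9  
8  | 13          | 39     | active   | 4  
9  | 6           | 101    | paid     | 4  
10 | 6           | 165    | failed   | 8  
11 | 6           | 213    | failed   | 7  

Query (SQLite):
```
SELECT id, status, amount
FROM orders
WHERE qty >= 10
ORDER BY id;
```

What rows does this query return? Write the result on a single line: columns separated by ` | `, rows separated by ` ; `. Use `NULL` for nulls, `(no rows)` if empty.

3 | failed | 244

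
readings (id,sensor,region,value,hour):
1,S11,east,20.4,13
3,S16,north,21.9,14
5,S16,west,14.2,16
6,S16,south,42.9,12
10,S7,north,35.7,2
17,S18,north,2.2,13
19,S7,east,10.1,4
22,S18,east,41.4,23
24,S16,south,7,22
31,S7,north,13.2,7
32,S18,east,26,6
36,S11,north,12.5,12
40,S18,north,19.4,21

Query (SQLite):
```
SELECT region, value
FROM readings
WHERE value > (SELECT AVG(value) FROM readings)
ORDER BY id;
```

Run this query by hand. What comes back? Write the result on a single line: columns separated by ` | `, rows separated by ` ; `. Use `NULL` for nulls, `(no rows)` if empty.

Scalar subquery: AVG(value) over all readings rows = 20.530769 (≈; comparison uses full precision).
Keep rows where value > that value.

north | 21.9 ; south | 42.9 ; north | 35.7 ; east | 41.4 ; east | 26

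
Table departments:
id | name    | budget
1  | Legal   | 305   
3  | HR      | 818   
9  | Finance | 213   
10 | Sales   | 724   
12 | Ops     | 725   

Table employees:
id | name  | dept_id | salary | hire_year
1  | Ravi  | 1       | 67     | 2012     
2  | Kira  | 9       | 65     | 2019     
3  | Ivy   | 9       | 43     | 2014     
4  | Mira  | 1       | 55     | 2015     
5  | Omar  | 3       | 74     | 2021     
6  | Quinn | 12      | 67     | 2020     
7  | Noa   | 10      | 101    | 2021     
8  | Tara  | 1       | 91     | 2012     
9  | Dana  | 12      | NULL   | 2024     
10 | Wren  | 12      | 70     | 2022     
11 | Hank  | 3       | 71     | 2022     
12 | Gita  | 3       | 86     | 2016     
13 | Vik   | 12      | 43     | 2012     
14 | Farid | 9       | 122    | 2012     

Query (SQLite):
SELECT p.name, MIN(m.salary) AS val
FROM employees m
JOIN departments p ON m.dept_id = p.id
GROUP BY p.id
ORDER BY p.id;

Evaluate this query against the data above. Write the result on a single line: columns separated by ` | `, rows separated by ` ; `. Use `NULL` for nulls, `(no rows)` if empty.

Legal | 55 ; HR | 71 ; Finance | 43 ; Sales | 101 ; Ops | 43

Join each employees row to its departments via dept_id.
Group joined rows by departments.id; compute MIN(m.salary) per group.
  1: ids {1, 4, 8} → MIN(m.salary)=55
  3: ids {5, 11, 12} → MIN(m.salary)=71
  9: ids {2, 3, 14} → MIN(m.salary)=43
  10: ids {7} → MIN(m.salary)=101
  12: ids {6, 9, 10, 13} → MIN(m.salary)=43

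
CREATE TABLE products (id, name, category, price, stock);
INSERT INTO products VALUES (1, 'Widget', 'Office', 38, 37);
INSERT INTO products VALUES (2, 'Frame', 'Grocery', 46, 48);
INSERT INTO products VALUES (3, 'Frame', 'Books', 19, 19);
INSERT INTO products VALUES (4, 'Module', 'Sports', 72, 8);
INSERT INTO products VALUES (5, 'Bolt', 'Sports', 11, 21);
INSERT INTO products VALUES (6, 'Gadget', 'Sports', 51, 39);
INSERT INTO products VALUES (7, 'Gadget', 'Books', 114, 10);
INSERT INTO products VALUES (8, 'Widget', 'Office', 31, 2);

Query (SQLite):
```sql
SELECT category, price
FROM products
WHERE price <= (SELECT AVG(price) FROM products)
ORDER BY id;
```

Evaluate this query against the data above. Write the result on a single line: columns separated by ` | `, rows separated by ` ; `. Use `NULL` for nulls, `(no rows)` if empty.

Office | 38 ; Grocery | 46 ; Books | 19 ; Sports | 11 ; Office | 31

Scalar subquery: AVG(price) over all products rows = 47.75.
Keep rows where price <= that value.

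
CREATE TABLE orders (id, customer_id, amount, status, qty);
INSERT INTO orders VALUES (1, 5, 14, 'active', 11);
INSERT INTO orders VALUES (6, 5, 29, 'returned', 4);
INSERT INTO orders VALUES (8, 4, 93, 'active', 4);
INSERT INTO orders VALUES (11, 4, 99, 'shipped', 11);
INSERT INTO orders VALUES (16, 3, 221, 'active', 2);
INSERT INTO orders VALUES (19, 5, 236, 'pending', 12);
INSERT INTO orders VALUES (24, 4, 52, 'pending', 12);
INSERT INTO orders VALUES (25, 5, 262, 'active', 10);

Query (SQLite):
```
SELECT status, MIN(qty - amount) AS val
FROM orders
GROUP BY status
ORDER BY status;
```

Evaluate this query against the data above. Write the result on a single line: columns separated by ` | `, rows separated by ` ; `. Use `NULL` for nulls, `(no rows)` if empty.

active | -252 ; pending | -224 ; returned | -25 ; shipped | -88

For each row compute qty - amount.
Group by status; take MIN of the expression per group.
  active: ids {1, 8, 16, 25} → MIN(qty - amount)=-252
  pending: ids {19, 24} → MIN(qty - amount)=-224
  returned: ids {6} → MIN(qty - amount)=-25
  shipped: ids {11} → MIN(qty - amount)=-88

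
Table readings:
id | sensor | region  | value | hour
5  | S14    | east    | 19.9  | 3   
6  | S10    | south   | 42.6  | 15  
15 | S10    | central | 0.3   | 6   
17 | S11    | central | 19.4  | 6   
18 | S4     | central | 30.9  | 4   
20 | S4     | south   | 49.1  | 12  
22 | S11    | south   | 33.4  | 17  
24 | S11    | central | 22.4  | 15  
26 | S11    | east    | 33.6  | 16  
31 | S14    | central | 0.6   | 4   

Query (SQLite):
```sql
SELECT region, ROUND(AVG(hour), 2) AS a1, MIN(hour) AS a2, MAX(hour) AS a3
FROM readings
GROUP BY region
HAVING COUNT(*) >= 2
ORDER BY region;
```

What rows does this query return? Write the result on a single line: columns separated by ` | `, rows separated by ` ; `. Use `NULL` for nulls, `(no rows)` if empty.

central | 7 | 4 | 15 ; east | 9.5 | 3 | 16 ; south | 14.67 | 12 | 17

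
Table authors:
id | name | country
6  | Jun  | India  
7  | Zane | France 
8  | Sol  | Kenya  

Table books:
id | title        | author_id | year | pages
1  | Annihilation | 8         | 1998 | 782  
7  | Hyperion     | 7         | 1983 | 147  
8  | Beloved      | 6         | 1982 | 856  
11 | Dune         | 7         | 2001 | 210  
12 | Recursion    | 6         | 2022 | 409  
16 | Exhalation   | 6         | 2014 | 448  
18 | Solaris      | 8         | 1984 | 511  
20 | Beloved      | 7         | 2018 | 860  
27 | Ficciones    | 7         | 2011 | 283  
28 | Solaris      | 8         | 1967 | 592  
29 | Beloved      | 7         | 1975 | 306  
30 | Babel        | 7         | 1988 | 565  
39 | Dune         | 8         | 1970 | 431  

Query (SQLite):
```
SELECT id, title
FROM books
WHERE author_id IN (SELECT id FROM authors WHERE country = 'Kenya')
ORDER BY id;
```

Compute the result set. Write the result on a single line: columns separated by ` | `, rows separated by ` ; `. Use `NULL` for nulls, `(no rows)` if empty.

1 | Annihilation ; 18 | Solaris ; 28 | Solaris ; 39 | Dune

Inner query: authors.id where country = 'Kenya'.
Outer: keep books rows whose author_id is in that set.
Inner query → {8}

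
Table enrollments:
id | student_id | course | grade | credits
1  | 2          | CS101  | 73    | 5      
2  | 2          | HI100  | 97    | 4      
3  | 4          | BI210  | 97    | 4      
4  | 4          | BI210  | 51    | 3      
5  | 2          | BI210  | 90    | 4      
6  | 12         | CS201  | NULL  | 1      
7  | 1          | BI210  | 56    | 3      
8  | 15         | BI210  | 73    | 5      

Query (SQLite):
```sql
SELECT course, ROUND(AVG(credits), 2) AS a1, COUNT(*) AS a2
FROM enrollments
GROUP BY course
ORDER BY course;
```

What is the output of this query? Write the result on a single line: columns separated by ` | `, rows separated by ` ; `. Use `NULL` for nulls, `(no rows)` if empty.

Group enrollments by course.
Per group compute: ROUND(AVG(credits), 2), COUNT(*).
  BI210: ids {3, 4, 5, 7, 8} → ROUND(AVG(credits), 2)=3.8, COUNT(*)=5
  CS101: ids {1} → ROUND(AVG(credits), 2)=5, COUNT(*)=1
  CS201: ids {6} → ROUND(AVG(credits), 2)=1, COUNT(*)=1
  HI100: ids {2} → ROUND(AVG(credits), 2)=4, COUNT(*)=1

BI210 | 3.8 | 5 ; CS101 | 5 | 1 ; CS201 | 1 | 1 ; HI100 | 4 | 1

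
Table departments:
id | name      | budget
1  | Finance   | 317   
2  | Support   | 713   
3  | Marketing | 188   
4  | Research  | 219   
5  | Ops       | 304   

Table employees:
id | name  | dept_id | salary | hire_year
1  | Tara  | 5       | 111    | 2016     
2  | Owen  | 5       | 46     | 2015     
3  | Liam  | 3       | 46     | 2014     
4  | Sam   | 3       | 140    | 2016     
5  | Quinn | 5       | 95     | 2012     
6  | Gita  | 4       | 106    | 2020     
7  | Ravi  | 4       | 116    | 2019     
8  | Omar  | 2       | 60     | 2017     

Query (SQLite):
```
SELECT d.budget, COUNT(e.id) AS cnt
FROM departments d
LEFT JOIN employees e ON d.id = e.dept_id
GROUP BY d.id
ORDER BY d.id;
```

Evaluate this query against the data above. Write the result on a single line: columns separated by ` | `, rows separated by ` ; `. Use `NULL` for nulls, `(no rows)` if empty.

317 | 0 ; 713 | 1 ; 188 | 2 ; 219 | 2 ; 304 | 3

LEFT JOIN keeps every departments row; unmatched ones get NULL for employees columns.
Group by departments.id and compute COUNT(e.id). COUNT(col) of an all-NULL group is 0.
  1: ids {—} → COUNT(e.id)=0
  2: ids {8} → COUNT(e.id)=1
  3: ids {3, 4} → COUNT(e.id)=2
  4: ids {6, 7} → COUNT(e.id)=2
  5: ids {1, 2, 5} → COUNT(e.id)=3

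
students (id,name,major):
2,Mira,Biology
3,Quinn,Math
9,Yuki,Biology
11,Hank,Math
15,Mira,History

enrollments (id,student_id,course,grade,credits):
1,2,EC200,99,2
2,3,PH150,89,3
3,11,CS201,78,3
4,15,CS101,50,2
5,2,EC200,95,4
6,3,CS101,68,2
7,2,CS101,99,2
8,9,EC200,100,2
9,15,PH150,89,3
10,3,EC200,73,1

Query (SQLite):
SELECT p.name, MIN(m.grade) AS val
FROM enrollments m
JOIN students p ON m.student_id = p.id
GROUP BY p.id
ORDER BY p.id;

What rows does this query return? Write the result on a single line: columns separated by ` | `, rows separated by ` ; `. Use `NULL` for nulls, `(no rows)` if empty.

Mira | 95 ; Quinn | 68 ; Yuki | 100 ; Hank | 78 ; Mira | 50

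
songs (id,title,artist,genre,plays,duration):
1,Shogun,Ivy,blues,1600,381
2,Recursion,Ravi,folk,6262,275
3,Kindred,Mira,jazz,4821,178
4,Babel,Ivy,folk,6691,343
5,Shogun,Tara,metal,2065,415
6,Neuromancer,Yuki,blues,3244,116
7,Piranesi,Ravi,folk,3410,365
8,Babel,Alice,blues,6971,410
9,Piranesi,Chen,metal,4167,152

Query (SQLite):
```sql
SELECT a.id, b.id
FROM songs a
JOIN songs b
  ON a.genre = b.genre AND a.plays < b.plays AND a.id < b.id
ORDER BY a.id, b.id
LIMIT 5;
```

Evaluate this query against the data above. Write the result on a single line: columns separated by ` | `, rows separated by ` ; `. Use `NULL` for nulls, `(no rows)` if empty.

Pairs (a,b) with same genre, a.plays < b.plays, a.id < b.id.
genre groups: blues:{1,6,8} folk:{2,4,7} jazz:{3} metal:{5,9}
Ordered by (a.id, b.id); first 5.

1 | 6 ; 1 | 8 ; 2 | 4 ; 5 | 9 ; 6 | 8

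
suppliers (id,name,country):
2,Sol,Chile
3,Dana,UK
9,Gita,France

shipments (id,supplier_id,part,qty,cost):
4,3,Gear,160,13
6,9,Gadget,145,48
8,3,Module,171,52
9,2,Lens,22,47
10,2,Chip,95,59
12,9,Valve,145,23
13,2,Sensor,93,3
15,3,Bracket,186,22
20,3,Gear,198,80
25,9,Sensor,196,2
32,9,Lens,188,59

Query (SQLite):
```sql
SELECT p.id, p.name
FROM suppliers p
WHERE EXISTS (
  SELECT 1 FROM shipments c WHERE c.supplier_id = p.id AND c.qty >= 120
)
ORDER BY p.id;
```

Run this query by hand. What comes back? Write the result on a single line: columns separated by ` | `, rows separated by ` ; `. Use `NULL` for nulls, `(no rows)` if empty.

3 | Dana ; 9 | Gita

For each suppliers row, check whether any shipments with matching supplier_id has qty >= 120.
Keep rows where that is true.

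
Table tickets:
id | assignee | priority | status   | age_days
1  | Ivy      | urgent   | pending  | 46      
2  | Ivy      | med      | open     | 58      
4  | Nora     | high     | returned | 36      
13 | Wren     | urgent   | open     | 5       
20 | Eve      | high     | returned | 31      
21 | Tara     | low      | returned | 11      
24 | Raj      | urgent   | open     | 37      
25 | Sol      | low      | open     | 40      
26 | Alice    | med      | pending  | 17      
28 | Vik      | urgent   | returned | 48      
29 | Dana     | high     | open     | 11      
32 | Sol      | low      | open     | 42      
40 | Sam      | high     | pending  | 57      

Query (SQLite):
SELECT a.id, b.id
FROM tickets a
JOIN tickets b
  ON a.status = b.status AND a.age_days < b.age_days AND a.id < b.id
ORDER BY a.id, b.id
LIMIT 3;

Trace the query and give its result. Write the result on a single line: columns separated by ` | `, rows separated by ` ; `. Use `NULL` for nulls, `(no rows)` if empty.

1 | 40 ; 4 | 28 ; 13 | 24

Pairs (a,b) with same status, a.age_days < b.age_days, a.id < b.id.
status groups: open:{2,13,24,25,29,32} pending:{1,26,40} returned:{4,20,21,28}
Ordered by (a.id, b.id); first 3.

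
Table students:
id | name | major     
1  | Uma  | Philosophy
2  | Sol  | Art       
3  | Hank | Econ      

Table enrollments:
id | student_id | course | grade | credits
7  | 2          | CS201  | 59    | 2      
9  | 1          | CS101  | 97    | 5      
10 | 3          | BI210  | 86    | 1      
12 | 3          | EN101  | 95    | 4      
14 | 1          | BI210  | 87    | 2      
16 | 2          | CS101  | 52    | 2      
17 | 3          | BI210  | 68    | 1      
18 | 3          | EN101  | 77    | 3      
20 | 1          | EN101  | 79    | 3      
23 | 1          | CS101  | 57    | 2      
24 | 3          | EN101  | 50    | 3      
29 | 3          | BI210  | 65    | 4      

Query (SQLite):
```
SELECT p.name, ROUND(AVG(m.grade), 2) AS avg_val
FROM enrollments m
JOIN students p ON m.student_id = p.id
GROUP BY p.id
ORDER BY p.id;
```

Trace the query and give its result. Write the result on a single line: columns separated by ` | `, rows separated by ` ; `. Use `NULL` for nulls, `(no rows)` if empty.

Uma | 80 ; Sol | 55.5 ; Hank | 73.5

Join each enrollments row to its students via student_id.
Group joined rows by students.id; compute ROUND(AVG(m.grade), 2) per group.
  1: ids {9, 14, 20, 23} → ROUND(AVG(m.grade), 2)=80
  2: ids {7, 16} → ROUND(AVG(m.grade), 2)=55.5
  3: ids {10, 12, 17, 18, 24, 29} → ROUND(AVG(m.grade), 2)=73.5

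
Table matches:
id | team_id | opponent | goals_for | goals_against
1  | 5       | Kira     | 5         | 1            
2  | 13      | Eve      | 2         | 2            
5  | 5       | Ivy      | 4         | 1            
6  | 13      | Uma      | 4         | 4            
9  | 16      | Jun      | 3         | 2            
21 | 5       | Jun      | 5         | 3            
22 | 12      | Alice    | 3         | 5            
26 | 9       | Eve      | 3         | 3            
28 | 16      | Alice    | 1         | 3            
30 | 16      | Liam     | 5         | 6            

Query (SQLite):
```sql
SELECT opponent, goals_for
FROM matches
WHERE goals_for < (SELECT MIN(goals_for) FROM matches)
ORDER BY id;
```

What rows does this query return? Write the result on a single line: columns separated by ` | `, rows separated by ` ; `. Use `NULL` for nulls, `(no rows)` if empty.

(no rows)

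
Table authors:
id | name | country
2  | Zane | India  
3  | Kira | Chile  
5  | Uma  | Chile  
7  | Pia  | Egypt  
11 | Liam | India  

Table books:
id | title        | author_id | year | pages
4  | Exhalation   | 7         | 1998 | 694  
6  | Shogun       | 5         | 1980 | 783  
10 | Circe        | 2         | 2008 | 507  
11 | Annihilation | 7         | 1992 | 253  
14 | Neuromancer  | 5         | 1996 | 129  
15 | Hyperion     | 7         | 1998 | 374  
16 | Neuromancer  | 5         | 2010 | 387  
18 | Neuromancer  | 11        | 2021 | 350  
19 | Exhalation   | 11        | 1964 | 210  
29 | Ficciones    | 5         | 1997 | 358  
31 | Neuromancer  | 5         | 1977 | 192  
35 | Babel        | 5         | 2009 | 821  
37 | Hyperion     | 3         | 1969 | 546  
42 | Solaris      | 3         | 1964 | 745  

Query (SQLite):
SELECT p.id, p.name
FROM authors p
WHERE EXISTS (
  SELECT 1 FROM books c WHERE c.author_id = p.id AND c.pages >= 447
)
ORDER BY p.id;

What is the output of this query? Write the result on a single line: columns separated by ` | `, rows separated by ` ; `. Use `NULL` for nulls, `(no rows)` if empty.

2 | Zane ; 3 | Kira ; 5 | Uma ; 7 | Pia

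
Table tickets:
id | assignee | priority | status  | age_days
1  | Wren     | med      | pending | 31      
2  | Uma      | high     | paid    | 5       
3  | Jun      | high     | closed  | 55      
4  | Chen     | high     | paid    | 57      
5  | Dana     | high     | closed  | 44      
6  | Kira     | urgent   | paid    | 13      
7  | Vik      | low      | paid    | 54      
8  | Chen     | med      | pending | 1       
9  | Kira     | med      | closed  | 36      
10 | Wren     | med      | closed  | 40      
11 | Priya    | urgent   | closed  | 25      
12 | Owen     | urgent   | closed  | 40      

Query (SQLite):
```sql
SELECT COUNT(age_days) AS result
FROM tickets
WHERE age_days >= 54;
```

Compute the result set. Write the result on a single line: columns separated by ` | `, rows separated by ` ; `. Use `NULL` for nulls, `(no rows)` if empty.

Rows where age_days >= 54 → age_days values: [55, 57, 54].
COUNT(age_days) counts non-NULL values → 3.

3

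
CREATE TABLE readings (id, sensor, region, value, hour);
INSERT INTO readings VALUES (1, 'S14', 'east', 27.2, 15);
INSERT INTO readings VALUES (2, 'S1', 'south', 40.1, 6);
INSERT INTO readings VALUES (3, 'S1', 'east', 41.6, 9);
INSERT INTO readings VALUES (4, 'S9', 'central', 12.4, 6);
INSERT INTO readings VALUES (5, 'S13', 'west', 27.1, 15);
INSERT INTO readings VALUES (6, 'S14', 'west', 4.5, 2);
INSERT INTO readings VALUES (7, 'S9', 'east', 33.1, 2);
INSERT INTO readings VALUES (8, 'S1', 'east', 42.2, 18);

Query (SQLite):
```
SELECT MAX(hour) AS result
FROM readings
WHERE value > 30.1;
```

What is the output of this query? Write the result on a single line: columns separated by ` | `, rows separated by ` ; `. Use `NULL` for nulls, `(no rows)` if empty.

Rows where value > 30.1 → hour values: [6, 9, 2, 18].
MAX of non-NULL values = 18.

18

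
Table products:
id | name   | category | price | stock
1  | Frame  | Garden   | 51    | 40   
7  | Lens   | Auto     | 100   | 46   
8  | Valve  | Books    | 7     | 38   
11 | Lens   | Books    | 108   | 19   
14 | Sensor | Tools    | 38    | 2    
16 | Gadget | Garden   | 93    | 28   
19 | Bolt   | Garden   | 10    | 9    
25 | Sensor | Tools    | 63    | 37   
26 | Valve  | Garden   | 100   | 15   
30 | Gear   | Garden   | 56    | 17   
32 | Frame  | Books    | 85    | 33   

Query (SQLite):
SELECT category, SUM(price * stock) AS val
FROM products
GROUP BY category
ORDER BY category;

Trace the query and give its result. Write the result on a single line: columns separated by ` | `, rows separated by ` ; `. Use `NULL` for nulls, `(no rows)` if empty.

Auto | 4600 ; Books | 5123 ; Garden | 7186 ; Tools | 2407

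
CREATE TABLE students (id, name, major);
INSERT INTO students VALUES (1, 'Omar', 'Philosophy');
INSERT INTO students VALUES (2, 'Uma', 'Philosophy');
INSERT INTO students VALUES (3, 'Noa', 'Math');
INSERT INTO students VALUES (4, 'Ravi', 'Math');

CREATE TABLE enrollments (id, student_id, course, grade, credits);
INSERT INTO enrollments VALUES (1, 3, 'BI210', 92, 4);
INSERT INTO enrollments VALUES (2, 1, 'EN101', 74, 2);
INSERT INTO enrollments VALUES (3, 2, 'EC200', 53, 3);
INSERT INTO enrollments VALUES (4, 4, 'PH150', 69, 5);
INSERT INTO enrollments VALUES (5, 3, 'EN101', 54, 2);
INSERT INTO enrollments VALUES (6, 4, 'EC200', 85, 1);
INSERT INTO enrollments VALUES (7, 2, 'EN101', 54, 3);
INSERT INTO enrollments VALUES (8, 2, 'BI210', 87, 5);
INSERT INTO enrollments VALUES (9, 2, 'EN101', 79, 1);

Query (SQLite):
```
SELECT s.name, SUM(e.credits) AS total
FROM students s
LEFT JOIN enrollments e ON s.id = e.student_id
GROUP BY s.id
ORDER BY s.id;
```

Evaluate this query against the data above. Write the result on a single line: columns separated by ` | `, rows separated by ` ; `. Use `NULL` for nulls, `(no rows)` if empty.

Omar | 2 ; Uma | 12 ; Noa | 6 ; Ravi | 6

LEFT JOIN keeps every students row; unmatched ones get NULL for enrollments columns.
Group by students.id and compute SUM(e.credits). SUM over an all-NULL group is NULL.
  1: ids {2} → SUM(e.credits)=2
  2: ids {3, 7, 8, 9} → SUM(e.credits)=12
  3: ids {1, 5} → SUM(e.credits)=6
  4: ids {4, 6} → SUM(e.credits)=6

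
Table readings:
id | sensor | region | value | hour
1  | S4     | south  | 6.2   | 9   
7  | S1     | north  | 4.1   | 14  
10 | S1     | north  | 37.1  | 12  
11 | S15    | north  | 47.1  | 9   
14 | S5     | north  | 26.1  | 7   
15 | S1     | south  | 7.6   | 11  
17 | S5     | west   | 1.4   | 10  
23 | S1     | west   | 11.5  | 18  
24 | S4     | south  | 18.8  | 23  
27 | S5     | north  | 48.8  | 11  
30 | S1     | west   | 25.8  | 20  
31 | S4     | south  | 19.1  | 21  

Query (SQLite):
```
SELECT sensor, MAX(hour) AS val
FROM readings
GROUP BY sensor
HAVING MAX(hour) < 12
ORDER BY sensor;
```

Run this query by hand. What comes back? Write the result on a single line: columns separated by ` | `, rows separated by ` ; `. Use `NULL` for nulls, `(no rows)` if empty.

S15 | 9 ; S5 | 11

Partition readings by sensor; compute MAX(hour) within each group.
HAVING: keep groups where MAX(hour) < 12.
  S1: ids {7, 10, 15, 23, 30} → MAX(hour)=20
  S15: ids {11} → MAX(hour)=9
  S4: ids {1, 24, 31} → MAX(hour)=23
  S5: ids {14, 17, 27} → MAX(hour)=11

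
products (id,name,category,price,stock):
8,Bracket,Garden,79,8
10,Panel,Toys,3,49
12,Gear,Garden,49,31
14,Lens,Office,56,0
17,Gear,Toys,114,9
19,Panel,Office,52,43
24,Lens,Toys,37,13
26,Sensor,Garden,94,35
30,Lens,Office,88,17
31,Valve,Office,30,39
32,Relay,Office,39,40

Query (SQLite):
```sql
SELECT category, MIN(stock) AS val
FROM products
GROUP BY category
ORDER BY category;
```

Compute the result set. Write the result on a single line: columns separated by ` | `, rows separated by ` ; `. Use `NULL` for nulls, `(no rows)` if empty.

Garden | 8 ; Office | 0 ; Toys | 9

Partition products by category; compute MIN(stock) within each group.
  Garden: ids {8, 12, 26} → MIN(stock)=8
  Office: ids {14, 19, 30, 31, 32} → MIN(stock)=0
  Toys: ids {10, 17, 24} → MIN(stock)=9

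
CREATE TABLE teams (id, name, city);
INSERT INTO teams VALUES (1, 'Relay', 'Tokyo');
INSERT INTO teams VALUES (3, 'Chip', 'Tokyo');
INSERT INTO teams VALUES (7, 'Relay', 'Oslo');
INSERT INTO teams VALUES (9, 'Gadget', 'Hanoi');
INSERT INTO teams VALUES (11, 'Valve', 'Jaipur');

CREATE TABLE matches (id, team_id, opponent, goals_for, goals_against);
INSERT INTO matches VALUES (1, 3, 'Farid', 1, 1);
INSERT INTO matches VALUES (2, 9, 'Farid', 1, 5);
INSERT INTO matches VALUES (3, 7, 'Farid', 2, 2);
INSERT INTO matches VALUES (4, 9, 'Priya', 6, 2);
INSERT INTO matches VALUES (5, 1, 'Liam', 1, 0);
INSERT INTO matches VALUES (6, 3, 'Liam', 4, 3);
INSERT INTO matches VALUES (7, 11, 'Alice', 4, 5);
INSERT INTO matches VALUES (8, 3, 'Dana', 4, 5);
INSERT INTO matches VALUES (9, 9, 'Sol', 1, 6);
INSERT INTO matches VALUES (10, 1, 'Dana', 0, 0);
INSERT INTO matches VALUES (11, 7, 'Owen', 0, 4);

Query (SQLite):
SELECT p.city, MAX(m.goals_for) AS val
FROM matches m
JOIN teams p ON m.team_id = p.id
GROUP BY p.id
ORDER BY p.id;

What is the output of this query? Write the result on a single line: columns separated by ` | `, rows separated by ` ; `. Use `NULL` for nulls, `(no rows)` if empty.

Tokyo | 1 ; Tokyo | 4 ; Oslo | 2 ; Hanoi | 6 ; Jaipur | 4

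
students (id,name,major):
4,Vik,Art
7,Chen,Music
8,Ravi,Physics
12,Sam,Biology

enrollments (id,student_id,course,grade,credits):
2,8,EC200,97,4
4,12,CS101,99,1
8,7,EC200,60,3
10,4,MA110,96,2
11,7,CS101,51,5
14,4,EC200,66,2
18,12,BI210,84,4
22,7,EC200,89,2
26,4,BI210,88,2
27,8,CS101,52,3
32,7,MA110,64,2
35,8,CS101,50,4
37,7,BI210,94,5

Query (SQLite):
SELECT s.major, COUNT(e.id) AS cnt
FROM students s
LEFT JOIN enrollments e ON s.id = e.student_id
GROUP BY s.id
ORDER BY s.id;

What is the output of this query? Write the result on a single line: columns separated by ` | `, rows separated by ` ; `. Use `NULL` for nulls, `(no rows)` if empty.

LEFT JOIN keeps every students row; unmatched ones get NULL for enrollments columns.
Group by students.id and compute COUNT(e.id). COUNT(col) of an all-NULL group is 0.
  4: ids {10, 14, 26} → COUNT(e.id)=3
  7: ids {8, 11, 22, 32, 37} → COUNT(e.id)=5
  8: ids {2, 27, 35} → COUNT(e.id)=3
  12: ids {4, 18} → COUNT(e.id)=2

Art | 3 ; Music | 5 ; Physics | 3 ; Biology | 2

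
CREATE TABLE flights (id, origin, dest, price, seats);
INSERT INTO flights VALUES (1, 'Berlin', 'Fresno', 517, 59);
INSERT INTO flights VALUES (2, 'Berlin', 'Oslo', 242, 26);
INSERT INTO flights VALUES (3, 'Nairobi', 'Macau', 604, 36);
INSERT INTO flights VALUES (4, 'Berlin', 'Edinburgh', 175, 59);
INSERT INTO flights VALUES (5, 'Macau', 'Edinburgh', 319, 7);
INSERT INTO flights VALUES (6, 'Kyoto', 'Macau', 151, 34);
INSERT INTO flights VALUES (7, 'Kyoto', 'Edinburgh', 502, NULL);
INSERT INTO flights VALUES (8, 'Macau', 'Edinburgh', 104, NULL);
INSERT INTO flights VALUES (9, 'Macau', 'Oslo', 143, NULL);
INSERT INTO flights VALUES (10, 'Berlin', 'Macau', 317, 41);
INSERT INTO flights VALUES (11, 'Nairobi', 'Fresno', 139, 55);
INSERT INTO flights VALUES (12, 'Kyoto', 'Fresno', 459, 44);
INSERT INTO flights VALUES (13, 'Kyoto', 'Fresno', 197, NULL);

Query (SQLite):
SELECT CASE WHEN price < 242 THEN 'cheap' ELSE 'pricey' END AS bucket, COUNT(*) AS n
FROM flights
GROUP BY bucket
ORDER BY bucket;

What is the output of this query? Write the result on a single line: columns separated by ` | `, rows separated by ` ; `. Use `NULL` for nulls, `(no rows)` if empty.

Bucket rows by price < 242 → 'cheap' else 'pricey'; count each bucket.

cheap | 6 ; pricey | 7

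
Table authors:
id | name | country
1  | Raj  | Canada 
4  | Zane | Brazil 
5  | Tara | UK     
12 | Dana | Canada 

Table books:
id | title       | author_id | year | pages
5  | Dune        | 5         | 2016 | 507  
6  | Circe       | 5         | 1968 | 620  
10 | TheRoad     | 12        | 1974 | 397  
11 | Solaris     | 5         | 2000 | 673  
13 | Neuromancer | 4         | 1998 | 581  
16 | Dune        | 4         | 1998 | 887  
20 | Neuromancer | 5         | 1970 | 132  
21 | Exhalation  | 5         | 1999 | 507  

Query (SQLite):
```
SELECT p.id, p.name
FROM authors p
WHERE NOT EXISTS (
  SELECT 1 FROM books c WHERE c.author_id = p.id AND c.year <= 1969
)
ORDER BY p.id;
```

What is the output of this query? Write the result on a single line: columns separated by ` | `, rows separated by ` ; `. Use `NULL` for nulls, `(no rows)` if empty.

1 | Raj ; 4 | Zane ; 12 | Dana

For each authors row, check whether any books with matching author_id has year <= 1969.
Keep rows where that is false.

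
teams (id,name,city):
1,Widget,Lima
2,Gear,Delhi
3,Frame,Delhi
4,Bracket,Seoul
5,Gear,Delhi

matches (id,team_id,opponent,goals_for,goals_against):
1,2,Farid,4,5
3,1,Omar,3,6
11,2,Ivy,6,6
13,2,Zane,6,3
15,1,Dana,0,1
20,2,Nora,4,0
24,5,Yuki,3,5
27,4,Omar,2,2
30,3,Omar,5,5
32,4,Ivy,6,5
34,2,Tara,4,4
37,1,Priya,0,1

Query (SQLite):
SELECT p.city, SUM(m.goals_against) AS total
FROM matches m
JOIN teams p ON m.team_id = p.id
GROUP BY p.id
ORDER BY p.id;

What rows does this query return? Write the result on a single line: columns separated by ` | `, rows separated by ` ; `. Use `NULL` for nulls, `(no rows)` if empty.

Lima | 8 ; Delhi | 18 ; Delhi | 5 ; Seoul | 7 ; Delhi | 5

Join each matches row to its teams via team_id.
Group joined rows by teams.id; compute SUM(m.goals_against) per group.
  1: ids {3, 15, 37} → SUM(m.goals_against)=8
  2: ids {1, 11, 13, 20, 34} → SUM(m.goals_against)=18
  3: ids {30} → SUM(m.goals_against)=5
  4: ids {27, 32} → SUM(m.goals_against)=7
  5: ids {24} → SUM(m.goals_against)=5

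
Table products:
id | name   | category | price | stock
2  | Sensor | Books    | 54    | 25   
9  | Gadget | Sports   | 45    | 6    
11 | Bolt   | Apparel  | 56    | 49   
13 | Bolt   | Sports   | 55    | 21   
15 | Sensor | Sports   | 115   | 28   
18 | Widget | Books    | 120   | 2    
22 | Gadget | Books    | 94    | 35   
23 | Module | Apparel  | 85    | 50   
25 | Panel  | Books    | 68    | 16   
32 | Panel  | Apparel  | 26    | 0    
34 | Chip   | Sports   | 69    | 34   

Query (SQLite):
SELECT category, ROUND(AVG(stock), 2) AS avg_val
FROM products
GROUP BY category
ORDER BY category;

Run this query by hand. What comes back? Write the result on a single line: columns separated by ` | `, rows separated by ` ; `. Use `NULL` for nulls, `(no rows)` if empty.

Partition products by category; compute ROUND(AVG(stock), 2) within each group.
  Apparel: ids {11, 23, 32} → ROUND(AVG(stock), 2)=33
  Books: ids {2, 18, 22, 25} → ROUND(AVG(stock), 2)=19.5
  Sports: ids {9, 13, 15, 34} → ROUND(AVG(stock), 2)=22.25

Apparel | 33 ; Books | 19.5 ; Sports | 22.25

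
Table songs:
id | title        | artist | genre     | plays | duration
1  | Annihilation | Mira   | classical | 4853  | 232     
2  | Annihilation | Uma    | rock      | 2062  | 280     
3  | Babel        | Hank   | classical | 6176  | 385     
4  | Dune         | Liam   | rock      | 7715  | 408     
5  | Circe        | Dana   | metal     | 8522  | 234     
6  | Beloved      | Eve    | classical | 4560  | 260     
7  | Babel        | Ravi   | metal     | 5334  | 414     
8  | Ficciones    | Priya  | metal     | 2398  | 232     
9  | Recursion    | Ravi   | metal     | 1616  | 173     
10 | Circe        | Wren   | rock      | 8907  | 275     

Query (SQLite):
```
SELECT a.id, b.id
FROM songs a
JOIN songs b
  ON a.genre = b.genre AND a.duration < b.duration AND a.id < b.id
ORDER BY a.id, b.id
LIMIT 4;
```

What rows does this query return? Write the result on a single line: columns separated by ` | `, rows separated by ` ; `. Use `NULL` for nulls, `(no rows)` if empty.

1 | 3 ; 1 | 6 ; 2 | 4 ; 5 | 7

Pairs (a,b) with same genre, a.duration < b.duration, a.id < b.id.
genre groups: classical:{1,3,6} metal:{5,7,8,9} rock:{2,4,10}
Ordered by (a.id, b.id); first 4.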